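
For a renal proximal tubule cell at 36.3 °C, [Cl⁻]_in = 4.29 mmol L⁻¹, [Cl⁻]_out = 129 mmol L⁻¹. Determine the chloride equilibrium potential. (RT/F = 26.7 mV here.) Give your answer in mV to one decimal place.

-90.9 mV

E = (26.7/z) · ln([Cl⁻]_out/[Cl⁻]_in) with z = -1.
For an anion, dividing by z = -1 reverses the sign.
= (26.7/-1) · ln(129/4.29) = -26.70 · ln(30.07)
= -26.70 · (3.4035) = -90.87 mV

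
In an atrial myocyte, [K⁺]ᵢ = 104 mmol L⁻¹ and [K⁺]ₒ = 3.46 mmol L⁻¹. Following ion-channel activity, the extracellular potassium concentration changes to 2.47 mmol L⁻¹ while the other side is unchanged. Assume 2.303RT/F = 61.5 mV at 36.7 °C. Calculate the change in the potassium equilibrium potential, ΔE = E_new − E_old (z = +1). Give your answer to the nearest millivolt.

E_old = (61.5/1)·log₁₀(3.46/104) = -90.89 mV
E_new = (61.5/1)·log₁₀(2.47/104) = -99.90 mV
ΔE = -99.90 − (-90.89) = -9.00 mV

-9 mV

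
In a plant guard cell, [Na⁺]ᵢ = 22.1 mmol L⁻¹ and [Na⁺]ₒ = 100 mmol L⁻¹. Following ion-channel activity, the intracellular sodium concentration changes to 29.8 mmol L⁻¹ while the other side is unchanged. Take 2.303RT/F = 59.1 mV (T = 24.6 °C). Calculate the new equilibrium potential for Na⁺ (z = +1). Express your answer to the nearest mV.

After the shift: [Na⁺]_out = 100, [Na⁺]_in = 29.8 mmol L⁻¹.
E_new = (59.1/1)·log₁₀(100/29.8) = 59.10 · (0.5258) = 31.07 mV

31 mV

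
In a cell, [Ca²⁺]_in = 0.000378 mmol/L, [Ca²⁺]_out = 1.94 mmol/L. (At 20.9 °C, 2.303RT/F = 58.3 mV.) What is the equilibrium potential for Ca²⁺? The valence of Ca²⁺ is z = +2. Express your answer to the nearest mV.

108 mV

E = (58.3/z) · log₁₀([Ca²⁺]_out/[Ca²⁺]_in) with z = +2.
= (58.3/2) · log₁₀(1.94/0.000378) = 29.15 · log₁₀(5132)
= 29.15 · (3.7103) = 108.16 mV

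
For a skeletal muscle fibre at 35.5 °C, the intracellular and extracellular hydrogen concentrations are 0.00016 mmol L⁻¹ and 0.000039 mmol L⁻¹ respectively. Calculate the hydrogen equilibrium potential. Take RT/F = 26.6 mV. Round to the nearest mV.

E = (26.6/z) · ln([H⁺]_out/[H⁺]_in) with z = +1.
= (26.6/1) · ln(0.000039/0.00016) = 26.60 · ln(0.2437)
= 26.60 · (-1.4116) = -37.55 mV

-38 mV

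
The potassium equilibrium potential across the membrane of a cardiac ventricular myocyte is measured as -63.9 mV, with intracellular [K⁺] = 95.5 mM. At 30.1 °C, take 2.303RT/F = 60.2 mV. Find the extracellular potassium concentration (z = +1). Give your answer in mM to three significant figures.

8.29 mM

Nernst: E = (60.2/1) · log₁₀([out]/[in]), so log₁₀([out]/[in]) = -63.9 × 1 / 60.2 = -1.0615.
[out]/[in] = 10^(-1.0615) = 0.0868.
[out] = 0.0868 × 95.5 = 8.29 mM.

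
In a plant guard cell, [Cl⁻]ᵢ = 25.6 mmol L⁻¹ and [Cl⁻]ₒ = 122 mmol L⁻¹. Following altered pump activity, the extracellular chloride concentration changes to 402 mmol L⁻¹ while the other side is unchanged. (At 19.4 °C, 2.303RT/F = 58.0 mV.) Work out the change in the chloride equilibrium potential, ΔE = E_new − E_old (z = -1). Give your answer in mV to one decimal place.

E_old = (58.0/-1)·log₁₀(122/25.6) = -39.33 mV
E_new = (58.0/-1)·log₁₀(402/25.6) = -69.37 mV
ΔE = -69.37 − (-39.33) = -30.04 mV

-30.0 mV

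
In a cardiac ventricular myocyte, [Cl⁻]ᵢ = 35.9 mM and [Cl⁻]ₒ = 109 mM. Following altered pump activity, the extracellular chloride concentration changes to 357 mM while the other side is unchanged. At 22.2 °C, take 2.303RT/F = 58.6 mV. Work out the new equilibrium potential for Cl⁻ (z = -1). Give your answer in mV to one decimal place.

-58.5 mV

After the shift: [Cl⁻]_out = 357, [Cl⁻]_in = 35.9 mM.
E_new = (58.6/-1)·log₁₀(357/35.9) = -58.60 · (0.9976) = -58.46 mV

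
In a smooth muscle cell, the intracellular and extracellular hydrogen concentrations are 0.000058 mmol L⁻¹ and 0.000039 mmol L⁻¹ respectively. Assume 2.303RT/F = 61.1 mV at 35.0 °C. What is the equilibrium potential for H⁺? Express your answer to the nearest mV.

E = (61.1/z) · log₁₀([H⁺]_out/[H⁺]_in) with z = +1.
= (61.1/1) · log₁₀(0.000039/0.000058) = 61.10 · log₁₀(0.6724)
= 61.10 · (-0.1724) = -10.53 mV

-11 mV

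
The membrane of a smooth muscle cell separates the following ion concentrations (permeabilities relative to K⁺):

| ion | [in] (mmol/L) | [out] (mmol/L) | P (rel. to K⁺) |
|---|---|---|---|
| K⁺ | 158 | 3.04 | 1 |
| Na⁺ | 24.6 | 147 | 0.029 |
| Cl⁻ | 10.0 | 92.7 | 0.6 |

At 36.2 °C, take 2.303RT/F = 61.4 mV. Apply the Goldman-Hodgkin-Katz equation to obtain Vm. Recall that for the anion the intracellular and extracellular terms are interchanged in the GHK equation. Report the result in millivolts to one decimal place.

Vm = 61.4 · log₁₀[(Σ P·[cation]ₒ + Σ P·[anion]ᵢ) / (Σ P·[cation]ᵢ + Σ P·[anion]ₒ)]
Numerator = 1×3.04 + 0.029×147 + 0.6×10.0 = 13.3
Denominator = 1×158 + 0.029×24.6 + 0.6×92.7 = 214.3
Vm = 61.4 · log₁₀(0.062067) = 61.4 × (-1.2071) = -74.12 mV

-74.1 mV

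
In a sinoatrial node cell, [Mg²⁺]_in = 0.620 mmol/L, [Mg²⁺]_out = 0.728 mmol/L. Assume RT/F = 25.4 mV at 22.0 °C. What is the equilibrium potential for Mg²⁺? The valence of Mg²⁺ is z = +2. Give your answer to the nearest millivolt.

2 mV

E = (25.4/z) · ln([Mg²⁺]_out/[Mg²⁺]_in) with z = +2.
= (25.4/2) · ln(0.728/0.620) = 12.70 · ln(1.174)
= 12.70 · (0.1606) = 2.04 mV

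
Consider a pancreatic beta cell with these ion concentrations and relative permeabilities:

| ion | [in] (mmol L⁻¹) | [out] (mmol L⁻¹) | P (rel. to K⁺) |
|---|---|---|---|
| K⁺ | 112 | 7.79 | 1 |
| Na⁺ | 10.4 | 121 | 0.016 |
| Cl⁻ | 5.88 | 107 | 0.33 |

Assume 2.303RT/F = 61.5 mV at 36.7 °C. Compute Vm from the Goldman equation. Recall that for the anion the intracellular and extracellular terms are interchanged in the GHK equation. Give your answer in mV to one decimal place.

-67.8 mV

Vm = 61.5 · log₁₀[(Σ P·[cation]ₒ + Σ P·[anion]ᵢ) / (Σ P·[cation]ᵢ + Σ P·[anion]ₒ)]
Numerator = 1×7.79 + 0.016×121 + 0.33×5.88 = 11.67
Denominator = 1×112 + 0.016×10.4 + 0.33×107 = 147.5
Vm = 61.5 · log₁₀(0.079107) = 61.5 × (-1.1018) = -67.76 mV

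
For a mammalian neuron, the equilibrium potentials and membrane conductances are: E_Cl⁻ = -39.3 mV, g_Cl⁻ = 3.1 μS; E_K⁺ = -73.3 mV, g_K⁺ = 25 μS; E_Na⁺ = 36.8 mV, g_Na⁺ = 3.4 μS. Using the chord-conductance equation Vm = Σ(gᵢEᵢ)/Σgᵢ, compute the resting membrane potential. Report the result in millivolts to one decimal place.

Σ gᵢEᵢ = 3.1·(-39.3) + 25·(-73.3) + 3.4·(36.8) = -1829.21
Σ gᵢ = 3.1 + 25 + 3.4 = 31.5
Vm = -1829.21 / 31.5 = -58.07 mV

-58.1 mV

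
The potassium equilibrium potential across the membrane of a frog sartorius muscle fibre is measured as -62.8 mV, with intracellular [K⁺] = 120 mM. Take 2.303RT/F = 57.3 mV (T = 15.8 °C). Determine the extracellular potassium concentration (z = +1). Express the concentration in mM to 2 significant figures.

9.6 mM

Nernst: E = (57.3/1) · log₁₀([out]/[in]), so log₁₀([out]/[in]) = -62.8 × 1 / 57.3 = -1.0960.
[out]/[in] = 10^(-1.0960) = 0.08017.
[out] = 0.08017 × 120 = 9.62 mM.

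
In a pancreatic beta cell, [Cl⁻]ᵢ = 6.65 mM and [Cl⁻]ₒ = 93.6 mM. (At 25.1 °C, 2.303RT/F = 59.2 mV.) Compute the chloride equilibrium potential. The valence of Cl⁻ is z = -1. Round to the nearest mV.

E = (59.2/z) · log₁₀([Cl⁻]_out/[Cl⁻]_in) with z = -1.
For an anion, dividing by z = -1 reverses the sign.
= (59.2/-1) · log₁₀(93.6/6.65) = -59.20 · log₁₀(14.08)
= -59.20 · (1.1485) = -67.99 mV

-68 mV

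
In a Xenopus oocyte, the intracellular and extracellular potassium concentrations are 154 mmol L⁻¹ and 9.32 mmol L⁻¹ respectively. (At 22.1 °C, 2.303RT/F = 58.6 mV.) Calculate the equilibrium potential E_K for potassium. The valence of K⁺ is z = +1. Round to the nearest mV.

E = (58.6/z) · log₁₀([K⁺]_out/[K⁺]_in) with z = +1.
= (58.6/1) · log₁₀(9.32/154) = 58.60 · log₁₀(0.06052)
= 58.60 · (-1.2181) = -71.38 mV

-71 mV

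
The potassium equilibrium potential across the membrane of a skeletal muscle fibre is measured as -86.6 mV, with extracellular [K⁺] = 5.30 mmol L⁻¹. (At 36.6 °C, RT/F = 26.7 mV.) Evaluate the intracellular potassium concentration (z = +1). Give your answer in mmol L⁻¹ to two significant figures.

140 mmol L⁻¹

Nernst: E = (26.7/1) · ln([out]/[in]), so ln([out]/[in]) = -86.6 × 1 / 26.7 = -3.2434.
[out]/[in] = e^(-3.2434) = 0.03903.
[in] = 5.30 / 0.03903 = 135.8 mmol L⁻¹.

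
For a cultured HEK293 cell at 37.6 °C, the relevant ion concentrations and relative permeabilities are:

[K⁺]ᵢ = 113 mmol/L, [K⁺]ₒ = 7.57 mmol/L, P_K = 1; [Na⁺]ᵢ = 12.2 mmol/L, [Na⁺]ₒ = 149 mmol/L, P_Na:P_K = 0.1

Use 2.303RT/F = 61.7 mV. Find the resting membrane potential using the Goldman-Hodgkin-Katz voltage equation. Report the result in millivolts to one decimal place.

-43.6 mV

Vm = 61.7 · log₁₀[(Σ P·[cation]ₒ + Σ P·[anion]ᵢ) / (Σ P·[cation]ᵢ + Σ P·[anion]ₒ)]
Numerator = 1×7.57 + 0.1×149 = 22.47
Denominator = 1×113 + 0.1×12.2 = 114.2
Vm = 61.7 · log₁₀(0.19673) = 61.7 × (-0.7061) = -43.57 mV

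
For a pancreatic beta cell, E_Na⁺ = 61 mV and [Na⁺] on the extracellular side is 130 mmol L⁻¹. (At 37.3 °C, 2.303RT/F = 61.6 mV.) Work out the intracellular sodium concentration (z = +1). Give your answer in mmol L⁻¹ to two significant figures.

13 mmol L⁻¹

Nernst: E = (61.6/1) · log₁₀([out]/[in]), so log₁₀([out]/[in]) = 61.0 × 1 / 61.6 = 0.9903.
[out]/[in] = 10^(0.9903) = 9.778.
[in] = 130 / 9.778 = 13.29 mmol L⁻¹.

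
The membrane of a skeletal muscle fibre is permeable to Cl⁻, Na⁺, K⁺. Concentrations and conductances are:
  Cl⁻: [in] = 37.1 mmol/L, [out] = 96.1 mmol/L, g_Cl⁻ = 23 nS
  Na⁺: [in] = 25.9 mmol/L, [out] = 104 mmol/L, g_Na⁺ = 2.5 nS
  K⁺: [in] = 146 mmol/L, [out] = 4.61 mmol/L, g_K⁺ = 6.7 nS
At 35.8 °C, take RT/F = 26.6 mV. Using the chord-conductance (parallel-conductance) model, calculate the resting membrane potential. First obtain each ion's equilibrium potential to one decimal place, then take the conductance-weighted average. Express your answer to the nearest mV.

E_Cl⁻ = (26.6/-1)·ln(96.1/37.1) = -25.3 mV
E_Na⁺ = (26.6/1)·ln(104/25.9) = 37.0 mV
E_K⁺ = (26.6/1)·ln(4.61/146) = -91.9 mV
Vm = (Σ gᵢEᵢ)/(Σ gᵢ) = (23·-25.3 + 2.5·37.0 + 6.7·-91.9) / (23 + 2.5 + 6.7)
= -1105.13 / 32.2 = -34.32 mV

-34 mV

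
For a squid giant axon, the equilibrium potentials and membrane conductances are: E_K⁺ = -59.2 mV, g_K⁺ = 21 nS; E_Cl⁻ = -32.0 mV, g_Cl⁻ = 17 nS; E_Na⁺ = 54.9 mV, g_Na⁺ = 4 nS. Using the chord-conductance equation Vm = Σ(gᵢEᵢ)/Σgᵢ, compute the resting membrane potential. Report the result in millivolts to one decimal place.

-37.3 mV

Σ gᵢEᵢ = 21·(-59.2) + 17·(-32.0) + 4·(54.9) = -1567.60
Σ gᵢ = 21 + 17 + 4 = 42
Vm = -1567.60 / 42 = -37.32 mV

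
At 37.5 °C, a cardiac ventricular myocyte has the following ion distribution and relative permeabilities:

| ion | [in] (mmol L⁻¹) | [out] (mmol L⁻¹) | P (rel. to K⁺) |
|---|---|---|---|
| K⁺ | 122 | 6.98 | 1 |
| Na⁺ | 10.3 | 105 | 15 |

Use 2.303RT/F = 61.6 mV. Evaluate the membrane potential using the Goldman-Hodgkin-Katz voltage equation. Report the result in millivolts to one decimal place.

Vm = 61.6 · log₁₀[(Σ P·[cation]ₒ + Σ P·[anion]ᵢ) / (Σ P·[cation]ᵢ + Σ P·[anion]ₒ)]
Numerator = 1×6.98 + 15×105 = 1582
Denominator = 1×122 + 15×10.3 = 276.5
Vm = 61.6 · log₁₀(5.7214) = 61.6 × (0.7575) = 46.66 mV

46.7 mV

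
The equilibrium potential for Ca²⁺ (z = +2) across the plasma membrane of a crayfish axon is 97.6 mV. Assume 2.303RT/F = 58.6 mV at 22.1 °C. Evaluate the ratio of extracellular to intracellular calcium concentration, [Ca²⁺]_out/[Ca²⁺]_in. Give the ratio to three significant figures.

2140

log₁₀([out]/[in]) = E·z/(58.6) = 97.6 × 2 / 58.6 = 3.3311
[out]/[in] = 10^(3.3311) = 2143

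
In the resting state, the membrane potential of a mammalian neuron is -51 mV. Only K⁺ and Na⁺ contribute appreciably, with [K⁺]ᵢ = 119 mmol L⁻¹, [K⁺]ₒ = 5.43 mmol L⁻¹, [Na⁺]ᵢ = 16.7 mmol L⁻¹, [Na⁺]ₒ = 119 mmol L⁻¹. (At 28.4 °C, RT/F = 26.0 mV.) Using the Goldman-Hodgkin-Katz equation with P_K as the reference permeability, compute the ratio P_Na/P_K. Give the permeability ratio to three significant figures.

Let α = P_Na/P_K. GHK: Vm = 26.0·ln[(Kₒ + α·Naₒ)/(Kᵢ + α·Naᵢ)].
e^(Vm/26.0) = e^(-51.0/26.0) = 0.14064
So 0.14064·(Kᵢ + α·Naᵢ) = Kₒ + α·Naₒ → α = (0.14064·119.0 − 5.43) / (119.0 − 0.14064·16.7)
α = (16.74 − 5.43) / (119.0 − 2.349) = 11.31/116.7 = 0.09692

0.0969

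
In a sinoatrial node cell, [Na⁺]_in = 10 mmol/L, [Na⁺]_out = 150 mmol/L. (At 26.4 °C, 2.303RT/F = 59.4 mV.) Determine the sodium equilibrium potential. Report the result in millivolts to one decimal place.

69.9 mV

E = (59.4/z) · log₁₀([Na⁺]_out/[Na⁺]_in) with z = +1.
= (59.4/1) · log₁₀(150/10) = 59.40 · log₁₀(15)
= 59.40 · (1.1761) = 69.86 mV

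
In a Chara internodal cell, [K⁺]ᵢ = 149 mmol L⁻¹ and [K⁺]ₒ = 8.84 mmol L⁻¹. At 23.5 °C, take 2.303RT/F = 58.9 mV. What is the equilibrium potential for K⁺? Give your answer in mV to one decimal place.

-72.3 mV

E = (58.9/z) · log₁₀([K⁺]_out/[K⁺]_in) with z = +1.
= (58.9/1) · log₁₀(8.84/149) = 58.90 · log₁₀(0.05933)
= 58.90 · (-1.2267) = -72.25 mV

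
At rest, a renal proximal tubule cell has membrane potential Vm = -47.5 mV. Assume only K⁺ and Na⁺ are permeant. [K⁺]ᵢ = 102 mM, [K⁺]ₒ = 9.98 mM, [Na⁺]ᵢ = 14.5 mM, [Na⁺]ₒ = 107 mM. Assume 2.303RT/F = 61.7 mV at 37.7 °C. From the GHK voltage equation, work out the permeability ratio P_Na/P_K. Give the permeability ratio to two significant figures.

Let α = P_Na/P_K. GHK: Vm = 61.7·log₁₀[(Kₒ + α·Naₒ)/(Kᵢ + α·Naᵢ)].
10^(Vm/61.7) = 10^(-47.5/61.7) = 0.16988
So 0.16988·(Kᵢ + α·Naᵢ) = Kₒ + α·Naₒ → α = (0.16988·102.0 − 9.98) / (107.0 − 0.16988·14.5)
α = (17.33 − 9.98) / (107.0 − 2.463) = 7.348/104.5 = 0.07029

0.070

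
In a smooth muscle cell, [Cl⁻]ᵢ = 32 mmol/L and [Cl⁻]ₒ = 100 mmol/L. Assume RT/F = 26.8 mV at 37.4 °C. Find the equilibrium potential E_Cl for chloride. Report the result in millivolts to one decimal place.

-30.5 mV

E = (26.8/z) · ln([Cl⁻]_out/[Cl⁻]_in) with z = -1.
For an anion, dividing by z = -1 reverses the sign.
= (26.8/-1) · ln(100/32) = -26.80 · ln(3.125)
= -26.80 · (1.1394) = -30.54 mV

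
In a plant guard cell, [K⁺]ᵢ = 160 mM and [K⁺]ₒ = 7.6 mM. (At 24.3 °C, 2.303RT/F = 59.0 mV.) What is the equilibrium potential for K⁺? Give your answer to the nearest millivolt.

E = (59.0/z) · log₁₀([K⁺]_out/[K⁺]_in) with z = +1.
= (59.0/1) · log₁₀(7.6/160) = 59.00 · log₁₀(0.0475)
= 59.00 · (-1.3233) = -78.08 mV

-78 mV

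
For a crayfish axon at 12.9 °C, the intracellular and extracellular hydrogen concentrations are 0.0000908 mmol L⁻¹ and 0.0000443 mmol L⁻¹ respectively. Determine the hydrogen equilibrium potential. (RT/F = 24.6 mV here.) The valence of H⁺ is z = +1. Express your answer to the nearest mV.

-18 mV

E = (24.6/z) · ln([H⁺]_out/[H⁺]_in) with z = +1.
= (24.6/1) · ln(0.0000443/0.0000908) = 24.60 · ln(0.4879)
= 24.60 · (-0.7177) = -17.65 mV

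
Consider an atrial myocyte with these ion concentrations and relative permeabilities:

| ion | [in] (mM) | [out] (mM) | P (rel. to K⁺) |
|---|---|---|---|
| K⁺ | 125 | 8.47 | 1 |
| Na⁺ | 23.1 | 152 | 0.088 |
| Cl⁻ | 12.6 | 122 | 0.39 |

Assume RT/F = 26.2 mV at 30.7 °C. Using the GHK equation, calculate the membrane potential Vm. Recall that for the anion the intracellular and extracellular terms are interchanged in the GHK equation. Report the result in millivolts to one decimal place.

Vm = 26.2 · ln[(Σ P·[cation]ₒ + Σ P·[anion]ᵢ) / (Σ P·[cation]ᵢ + Σ P·[anion]ₒ)]
Numerator = 1×8.47 + 0.088×152 + 0.39×12.6 = 26.76
Denominator = 1×125 + 0.088×23.1 + 0.39×122 = 174.6
Vm = 26.2 · ln(0.15325) = 26.2 × (-1.8757) = -49.14 mV

-49.1 mV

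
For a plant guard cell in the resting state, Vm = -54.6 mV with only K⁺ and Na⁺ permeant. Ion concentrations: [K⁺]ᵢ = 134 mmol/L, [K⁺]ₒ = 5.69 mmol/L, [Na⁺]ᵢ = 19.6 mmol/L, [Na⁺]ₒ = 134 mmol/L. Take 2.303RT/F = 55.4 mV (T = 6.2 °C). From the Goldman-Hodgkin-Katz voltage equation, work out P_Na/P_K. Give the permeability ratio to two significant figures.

0.062

Let α = P_Na/P_K. GHK: Vm = 55.4·log₁₀[(Kₒ + α·Naₒ)/(Kᵢ + α·Naᵢ)].
10^(Vm/55.4) = 10^(-54.6/55.4) = 0.10338
So 0.10338·(Kᵢ + α·Naᵢ) = Kₒ + α·Naₒ → α = (0.10338·134.0 − 5.69) / (134.0 − 0.10338·19.6)
α = (13.85 − 5.69) / (134.0 − 2.026) = 8.163/132 = 0.06185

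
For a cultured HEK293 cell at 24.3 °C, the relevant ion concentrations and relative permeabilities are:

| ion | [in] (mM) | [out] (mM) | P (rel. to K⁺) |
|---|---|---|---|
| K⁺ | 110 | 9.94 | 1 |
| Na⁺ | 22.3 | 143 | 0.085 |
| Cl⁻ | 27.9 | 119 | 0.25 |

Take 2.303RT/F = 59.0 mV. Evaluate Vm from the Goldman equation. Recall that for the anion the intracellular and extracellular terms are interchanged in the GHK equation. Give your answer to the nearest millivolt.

-41 mV

Vm = 59.0 · log₁₀[(Σ P·[cation]ₒ + Σ P·[anion]ᵢ) / (Σ P·[cation]ᵢ + Σ P·[anion]ₒ)]
Numerator = 1×9.94 + 0.085×143 + 0.25×27.9 = 29.07
Denominator = 1×110 + 0.085×22.3 + 0.25×119 = 141.6
Vm = 59.0 · log₁₀(0.20523) = 59.0 × (-0.6878) = -40.58 mV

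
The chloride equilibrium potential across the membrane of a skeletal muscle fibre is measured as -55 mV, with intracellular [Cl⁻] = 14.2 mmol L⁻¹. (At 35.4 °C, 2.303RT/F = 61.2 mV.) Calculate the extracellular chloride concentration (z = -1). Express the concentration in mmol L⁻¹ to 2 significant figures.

Nernst: E = (61.2/-1) · log₁₀([out]/[in]), so log₁₀([out]/[in]) = -55.0 × -1 / 61.2 = 0.8987.
[out]/[in] = 10^(0.8987) = 7.919.
[out] = 7.919 × 14.2 = 112.5 mmol L⁻¹.

110 mmol L⁻¹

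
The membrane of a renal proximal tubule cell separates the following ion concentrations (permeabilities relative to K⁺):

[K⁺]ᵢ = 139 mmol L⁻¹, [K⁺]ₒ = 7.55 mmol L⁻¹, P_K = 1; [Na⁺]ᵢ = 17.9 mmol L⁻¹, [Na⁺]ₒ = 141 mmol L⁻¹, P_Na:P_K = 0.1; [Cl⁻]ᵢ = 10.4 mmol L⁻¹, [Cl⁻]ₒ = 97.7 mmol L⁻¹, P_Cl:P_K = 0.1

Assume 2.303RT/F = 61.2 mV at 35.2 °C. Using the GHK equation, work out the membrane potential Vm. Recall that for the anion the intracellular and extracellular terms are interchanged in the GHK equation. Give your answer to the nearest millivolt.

Vm = 61.2 · log₁₀[(Σ P·[cation]ₒ + Σ P·[anion]ᵢ) / (Σ P·[cation]ᵢ + Σ P·[anion]ₒ)]
Numerator = 1×7.55 + 0.1×141 + 0.1×10.4 = 22.69
Denominator = 1×139 + 0.1×17.9 + 0.1×97.7 = 150.6
Vm = 61.2 · log₁₀(0.1507) = 61.2 × (-0.8219) = -50.30 mV

-50 mV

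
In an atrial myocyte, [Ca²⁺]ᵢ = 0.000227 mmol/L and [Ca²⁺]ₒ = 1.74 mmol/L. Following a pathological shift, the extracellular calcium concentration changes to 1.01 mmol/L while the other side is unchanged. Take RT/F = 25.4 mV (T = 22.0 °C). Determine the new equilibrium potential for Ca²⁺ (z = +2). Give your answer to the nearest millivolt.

After the shift: [Ca²⁺]_out = 1.01, [Ca²⁺]_in = 0.000227 mmol/L.
E_new = (25.4/2)·ln(1.01/0.000227) = 12.70 · (8.4005) = 106.69 mV

107 mV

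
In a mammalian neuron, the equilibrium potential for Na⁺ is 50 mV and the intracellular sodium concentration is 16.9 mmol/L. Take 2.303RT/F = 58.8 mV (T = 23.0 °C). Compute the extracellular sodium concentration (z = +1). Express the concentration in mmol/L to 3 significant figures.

Nernst: E = (58.8/1) · log₁₀([out]/[in]), so log₁₀([out]/[in]) = 50.0 × 1 / 58.8 = 0.8503.
[out]/[in] = 10^(0.8503) = 7.085.
[out] = 7.085 × 16.9 = 119.7 mmol/L.

120 mmol/L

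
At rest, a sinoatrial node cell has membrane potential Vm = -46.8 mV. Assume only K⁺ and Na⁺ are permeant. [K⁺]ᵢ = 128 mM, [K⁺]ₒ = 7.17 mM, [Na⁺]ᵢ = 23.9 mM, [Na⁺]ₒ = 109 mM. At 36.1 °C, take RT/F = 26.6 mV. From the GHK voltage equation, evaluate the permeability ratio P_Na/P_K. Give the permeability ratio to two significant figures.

Let α = P_Na/P_K. GHK: Vm = 26.6·ln[(Kₒ + α·Naₒ)/(Kᵢ + α·Naᵢ)].
e^(Vm/26.6) = e^(-46.8/26.6) = 0.17215
So 0.17215·(Kᵢ + α·Naᵢ) = Kₒ + α·Naₒ → α = (0.17215·128.0 − 7.17) / (109.0 − 0.17215·23.9)
α = (22.03 − 7.17) / (109.0 − 4.114) = 14.86/104.9 = 0.1417

0.14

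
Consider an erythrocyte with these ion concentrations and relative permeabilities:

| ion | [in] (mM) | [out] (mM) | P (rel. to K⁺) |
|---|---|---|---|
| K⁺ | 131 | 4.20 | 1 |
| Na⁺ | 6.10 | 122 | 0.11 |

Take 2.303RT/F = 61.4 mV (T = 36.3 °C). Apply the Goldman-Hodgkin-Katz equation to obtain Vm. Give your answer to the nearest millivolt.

Vm = 61.4 · log₁₀[(Σ P·[cation]ₒ + Σ P·[anion]ᵢ) / (Σ P·[cation]ᵢ + Σ P·[anion]ₒ)]
Numerator = 1×4.20 + 0.11×122 = 17.62
Denominator = 1×131 + 0.11×6.10 = 131.7
Vm = 61.4 · log₁₀(0.13382) = 61.4 × (-0.8735) = -53.63 mV

-54 mV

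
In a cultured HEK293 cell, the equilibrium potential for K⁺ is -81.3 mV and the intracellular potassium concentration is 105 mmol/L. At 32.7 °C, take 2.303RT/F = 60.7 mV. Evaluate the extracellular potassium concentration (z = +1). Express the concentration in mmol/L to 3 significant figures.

4.81 mmol/L

Nernst: E = (60.7/1) · log₁₀([out]/[in]), so log₁₀([out]/[in]) = -81.3 × 1 / 60.7 = -1.3394.
[out]/[in] = 10^(-1.3394) = 0.04577.
[out] = 0.04577 × 105 = 4.806 mmol/L.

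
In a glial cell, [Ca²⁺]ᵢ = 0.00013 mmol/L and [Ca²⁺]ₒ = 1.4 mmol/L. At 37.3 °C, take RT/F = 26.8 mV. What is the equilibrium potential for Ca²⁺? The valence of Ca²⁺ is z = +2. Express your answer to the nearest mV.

E = (26.8/z) · ln([Ca²⁺]_out/[Ca²⁺]_in) with z = +2.
= (26.8/2) · ln(1.4/0.00013) = 13.40 · ln(1.077e+04)
= 13.40 · (9.2844) = 124.41 mV

124 mV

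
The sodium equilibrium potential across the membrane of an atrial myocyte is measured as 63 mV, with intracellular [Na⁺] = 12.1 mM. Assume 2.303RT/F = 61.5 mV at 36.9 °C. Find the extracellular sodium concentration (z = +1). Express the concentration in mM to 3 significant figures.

128 mM

Nernst: E = (61.5/1) · log₁₀([out]/[in]), so log₁₀([out]/[in]) = 63.0 × 1 / 61.5 = 1.0244.
[out]/[in] = 10^(1.0244) = 10.58.
[out] = 10.58 × 12.1 = 128 mM.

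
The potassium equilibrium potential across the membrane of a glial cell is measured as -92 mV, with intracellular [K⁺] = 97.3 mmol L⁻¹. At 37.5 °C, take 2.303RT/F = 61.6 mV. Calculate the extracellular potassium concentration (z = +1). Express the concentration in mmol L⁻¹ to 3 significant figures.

3.12 mmol L⁻¹

Nernst: E = (61.6/1) · log₁₀([out]/[in]), so log₁₀([out]/[in]) = -92.0 × 1 / 61.6 = -1.4935.
[out]/[in] = 10^(-1.4935) = 0.0321.
[out] = 0.0321 × 97.3 = 3.123 mmol L⁻¹.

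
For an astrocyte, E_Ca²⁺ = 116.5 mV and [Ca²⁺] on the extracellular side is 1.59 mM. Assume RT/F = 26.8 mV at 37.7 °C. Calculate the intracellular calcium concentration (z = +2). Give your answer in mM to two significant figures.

Nernst: E = (26.8/2) · ln([out]/[in]), so ln([out]/[in]) = 116.5 × 2 / 26.8 = 8.6940.
[out]/[in] = e^(8.6940) = 5967.
[in] = 1.59 / 5967 = 0.0002665 mM.

0.00027 mM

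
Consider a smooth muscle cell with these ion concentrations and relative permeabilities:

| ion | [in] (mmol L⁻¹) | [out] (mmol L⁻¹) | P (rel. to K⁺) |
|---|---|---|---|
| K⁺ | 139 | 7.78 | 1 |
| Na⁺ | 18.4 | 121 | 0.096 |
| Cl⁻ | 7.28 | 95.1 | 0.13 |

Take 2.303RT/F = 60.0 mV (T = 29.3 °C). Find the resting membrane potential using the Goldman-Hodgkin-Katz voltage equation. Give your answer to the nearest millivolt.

Vm = 60.0 · log₁₀[(Σ P·[cation]ₒ + Σ P·[anion]ᵢ) / (Σ P·[cation]ᵢ + Σ P·[anion]ₒ)]
Numerator = 1×7.78 + 0.096×121 + 0.13×7.28 = 20.34
Denominator = 1×139 + 0.096×18.4 + 0.13×95.1 = 153.1
Vm = 60.0 · log₁₀(0.13284) = 60.0 × (-0.8767) = -52.60 mV

-53 mV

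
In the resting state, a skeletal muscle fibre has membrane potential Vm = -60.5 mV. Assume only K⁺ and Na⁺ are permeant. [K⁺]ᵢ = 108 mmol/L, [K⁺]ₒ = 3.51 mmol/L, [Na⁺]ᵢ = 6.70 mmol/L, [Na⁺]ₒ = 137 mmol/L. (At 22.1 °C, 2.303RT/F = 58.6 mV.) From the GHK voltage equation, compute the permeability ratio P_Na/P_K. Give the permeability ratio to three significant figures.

Let α = P_Na/P_K. GHK: Vm = 58.6·log₁₀[(Kₒ + α·Naₒ)/(Kᵢ + α·Naᵢ)].
10^(Vm/58.6) = 10^(-60.5/58.6) = 0.092806
So 0.092806·(Kᵢ + α·Naᵢ) = Kₒ + α·Naₒ → α = (0.092806·108.0 − 3.51) / (137.0 − 0.092806·6.7)
α = (10.02 − 3.51) / (137.0 − 0.6218) = 6.513/136.4 = 0.04776

0.0478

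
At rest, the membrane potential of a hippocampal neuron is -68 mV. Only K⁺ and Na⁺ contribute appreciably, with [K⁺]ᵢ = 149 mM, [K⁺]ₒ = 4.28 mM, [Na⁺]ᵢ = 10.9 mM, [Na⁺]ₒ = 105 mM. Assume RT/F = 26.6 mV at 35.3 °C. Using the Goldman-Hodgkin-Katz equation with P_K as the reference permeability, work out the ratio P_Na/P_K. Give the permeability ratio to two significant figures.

Let α = P_Na/P_K. GHK: Vm = 26.6·ln[(Kₒ + α·Naₒ)/(Kᵢ + α·Naᵢ)].
e^(Vm/26.6) = e^(-68.0/26.6) = 0.077584
So 0.077584·(Kᵢ + α·Naᵢ) = Kₒ + α·Naₒ → α = (0.077584·149.0 − 4.28) / (105.0 − 0.077584·10.9)
α = (11.56 − 4.28) / (105.0 − 0.8457) = 7.28/104.2 = 0.0699

0.070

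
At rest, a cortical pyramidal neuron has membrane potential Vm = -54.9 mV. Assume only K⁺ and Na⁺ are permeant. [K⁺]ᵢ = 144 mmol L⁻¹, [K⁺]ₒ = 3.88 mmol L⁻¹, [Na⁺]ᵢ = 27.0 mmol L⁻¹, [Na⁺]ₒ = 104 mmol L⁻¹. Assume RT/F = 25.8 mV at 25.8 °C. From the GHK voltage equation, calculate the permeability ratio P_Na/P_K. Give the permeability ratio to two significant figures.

Let α = P_Na/P_K. GHK: Vm = 25.8·ln[(Kₒ + α·Naₒ)/(Kᵢ + α·Naᵢ)].
e^(Vm/25.8) = e^(-54.9/25.8) = 0.11909
So 0.11909·(Kᵢ + α·Naᵢ) = Kₒ + α·Naₒ → α = (0.11909·144.0 − 3.88) / (104.0 − 0.11909·27.0)
α = (17.15 − 3.88) / (104.0 − 3.215) = 13.27/100.8 = 0.1317

0.13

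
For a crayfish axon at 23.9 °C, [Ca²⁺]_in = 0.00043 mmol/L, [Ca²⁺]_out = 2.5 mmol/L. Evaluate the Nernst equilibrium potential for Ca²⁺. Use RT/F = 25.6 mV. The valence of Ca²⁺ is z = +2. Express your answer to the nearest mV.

E = (25.6/z) · ln([Ca²⁺]_out/[Ca²⁺]_in) with z = +2.
= (25.6/2) · ln(2.5/0.00043) = 12.80 · ln(5814)
= 12.80 · (8.6680) = 110.95 mV

111 mV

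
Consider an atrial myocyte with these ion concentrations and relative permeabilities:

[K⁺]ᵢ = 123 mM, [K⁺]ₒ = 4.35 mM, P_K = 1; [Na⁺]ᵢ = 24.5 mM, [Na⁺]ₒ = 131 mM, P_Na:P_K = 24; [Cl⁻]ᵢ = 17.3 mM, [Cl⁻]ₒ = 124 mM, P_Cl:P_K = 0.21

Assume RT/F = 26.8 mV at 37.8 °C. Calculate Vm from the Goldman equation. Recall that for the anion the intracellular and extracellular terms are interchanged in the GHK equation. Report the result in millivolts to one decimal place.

38.9 mV

Vm = 26.8 · ln[(Σ P·[cation]ₒ + Σ P·[anion]ᵢ) / (Σ P·[cation]ᵢ + Σ P·[anion]ₒ)]
Numerator = 1×4.35 + 24×131 + 0.21×17.3 = 3152
Denominator = 1×123 + 24×24.5 + 0.21×124 = 737
Vm = 26.8 · ln(4.2765) = 26.8 × (1.4531) = 38.94 mV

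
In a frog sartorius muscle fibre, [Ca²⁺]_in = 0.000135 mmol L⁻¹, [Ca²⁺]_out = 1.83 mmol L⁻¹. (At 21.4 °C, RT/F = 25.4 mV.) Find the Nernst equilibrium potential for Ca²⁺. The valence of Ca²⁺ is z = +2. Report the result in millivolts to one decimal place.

120.8 mV

E = (25.4/z) · ln([Ca²⁺]_out/[Ca²⁺]_in) with z = +2.
= (25.4/2) · ln(1.83/0.000135) = 12.70 · ln(1.356e+04)
= 12.70 · (9.5146) = 120.83 mV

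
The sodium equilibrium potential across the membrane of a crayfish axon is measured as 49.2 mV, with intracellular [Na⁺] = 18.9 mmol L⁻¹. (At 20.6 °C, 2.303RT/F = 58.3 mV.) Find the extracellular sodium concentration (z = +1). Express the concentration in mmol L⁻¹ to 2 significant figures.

Nernst: E = (58.3/1) · log₁₀([out]/[in]), so log₁₀([out]/[in]) = 49.2 × 1 / 58.3 = 0.8439.
[out]/[in] = 10^(0.8439) = 6.981.
[out] = 6.981 × 18.9 = 131.9 mmol L⁻¹.

130 mmol L⁻¹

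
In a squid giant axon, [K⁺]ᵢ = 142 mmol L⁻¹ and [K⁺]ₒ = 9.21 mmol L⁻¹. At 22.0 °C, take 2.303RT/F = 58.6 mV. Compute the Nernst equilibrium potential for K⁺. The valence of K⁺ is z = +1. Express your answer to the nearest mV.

E = (58.6/z) · log₁₀([K⁺]_out/[K⁺]_in) with z = +1.
= (58.6/1) · log₁₀(9.21/142) = 58.60 · log₁₀(0.06486)
= 58.60 · (-1.1880) = -69.62 mV

-70 mV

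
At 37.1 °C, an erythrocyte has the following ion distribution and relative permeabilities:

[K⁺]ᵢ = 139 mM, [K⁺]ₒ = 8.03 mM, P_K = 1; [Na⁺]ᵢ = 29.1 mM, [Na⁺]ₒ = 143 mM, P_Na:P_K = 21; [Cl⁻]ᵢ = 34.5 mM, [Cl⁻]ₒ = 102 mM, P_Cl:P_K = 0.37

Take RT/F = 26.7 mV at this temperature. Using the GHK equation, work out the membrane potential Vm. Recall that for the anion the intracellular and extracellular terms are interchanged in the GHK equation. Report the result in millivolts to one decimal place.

Vm = 26.7 · ln[(Σ P·[cation]ₒ + Σ P·[anion]ᵢ) / (Σ P·[cation]ᵢ + Σ P·[anion]ₒ)]
Numerator = 1×8.03 + 21×143 + 0.37×34.5 = 3024
Denominator = 1×139 + 21×29.1 + 0.37×102 = 787.8
Vm = 26.7 · ln(3.8381) = 26.7 × (1.3450) = 35.91 mV

35.9 mV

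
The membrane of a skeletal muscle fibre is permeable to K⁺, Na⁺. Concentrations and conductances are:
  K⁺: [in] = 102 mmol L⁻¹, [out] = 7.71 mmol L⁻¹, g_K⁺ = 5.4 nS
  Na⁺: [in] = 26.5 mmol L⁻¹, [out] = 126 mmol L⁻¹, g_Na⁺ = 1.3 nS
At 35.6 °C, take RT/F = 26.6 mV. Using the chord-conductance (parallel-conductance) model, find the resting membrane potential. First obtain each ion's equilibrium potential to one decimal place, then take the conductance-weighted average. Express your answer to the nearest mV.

-47 mV

E_K⁺ = (26.6/1)·ln(7.71/102) = -68.7 mV
E_Na⁺ = (26.6/1)·ln(126/26.5) = 41.5 mV
Vm = (Σ gᵢEᵢ)/(Σ gᵢ) = (5.4·-68.7 + 1.3·41.5) / (5.4 + 1.3)
= -317.03 / 6.7 = -47.32 mV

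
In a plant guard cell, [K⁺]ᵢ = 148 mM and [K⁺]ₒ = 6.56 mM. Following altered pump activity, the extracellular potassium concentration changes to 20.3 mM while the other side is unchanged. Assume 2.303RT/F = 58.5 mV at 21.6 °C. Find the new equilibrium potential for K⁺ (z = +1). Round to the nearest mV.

After the shift: [K⁺]_out = 20.3, [K⁺]_in = 148 mM.
E_new = (58.5/1)·log₁₀(20.3/148) = 58.50 · (-0.8628) = -50.47 mV

-50 mV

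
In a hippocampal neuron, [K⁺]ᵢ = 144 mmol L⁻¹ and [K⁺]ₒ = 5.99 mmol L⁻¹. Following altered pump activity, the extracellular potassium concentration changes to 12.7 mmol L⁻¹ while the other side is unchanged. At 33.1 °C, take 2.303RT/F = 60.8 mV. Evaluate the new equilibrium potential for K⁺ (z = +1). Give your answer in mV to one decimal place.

-64.1 mV

After the shift: [K⁺]_out = 12.7, [K⁺]_in = 144 mmol L⁻¹.
E_new = (60.8/1)·log₁₀(12.7/144) = 60.80 · (-1.0546) = -64.12 mV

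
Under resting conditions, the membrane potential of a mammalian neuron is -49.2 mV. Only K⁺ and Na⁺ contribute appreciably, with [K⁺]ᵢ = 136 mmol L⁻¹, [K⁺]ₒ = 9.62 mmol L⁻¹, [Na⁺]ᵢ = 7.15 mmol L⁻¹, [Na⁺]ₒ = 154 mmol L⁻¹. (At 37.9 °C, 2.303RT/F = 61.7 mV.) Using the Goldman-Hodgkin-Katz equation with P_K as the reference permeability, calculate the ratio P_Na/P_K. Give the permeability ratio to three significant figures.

0.0789

Let α = P_Na/P_K. GHK: Vm = 61.7·log₁₀[(Kₒ + α·Naₒ)/(Kᵢ + α·Naᵢ)].
10^(Vm/61.7) = 10^(-49.2/61.7) = 0.15944
So 0.15944·(Kᵢ + α·Naᵢ) = Kₒ + α·Naₒ → α = (0.15944·136.0 − 9.62) / (154.0 − 0.15944·7.15)
α = (21.68 − 9.62) / (154.0 − 1.14) = 12.06/152.9 = 0.07892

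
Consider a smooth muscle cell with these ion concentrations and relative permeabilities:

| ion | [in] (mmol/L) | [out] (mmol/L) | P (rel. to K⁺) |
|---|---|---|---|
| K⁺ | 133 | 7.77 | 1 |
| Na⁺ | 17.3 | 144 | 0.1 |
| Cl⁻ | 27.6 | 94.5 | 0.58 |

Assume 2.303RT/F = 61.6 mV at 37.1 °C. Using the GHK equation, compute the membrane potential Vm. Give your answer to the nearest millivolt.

Vm = 61.6 · log₁₀[(Σ P·[cation]ₒ + Σ P·[anion]ᵢ) / (Σ P·[cation]ᵢ + Σ P·[anion]ₒ)]
Numerator = 1×7.77 + 0.1×144 + 0.58×27.6 = 38.18
Denominator = 1×133 + 0.1×17.3 + 0.58×94.5 = 189.5
Vm = 61.6 · log₁₀(0.20142) = 61.6 × (-0.6959) = -42.87 mV

-43 mV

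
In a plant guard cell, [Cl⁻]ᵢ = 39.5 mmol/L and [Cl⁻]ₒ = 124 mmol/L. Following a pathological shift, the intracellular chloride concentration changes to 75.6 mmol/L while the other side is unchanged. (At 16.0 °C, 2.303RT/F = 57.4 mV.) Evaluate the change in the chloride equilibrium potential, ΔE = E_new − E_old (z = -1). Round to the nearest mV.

E_old = (57.4/-1)·log₁₀(124/39.5) = -28.52 mV
E_new = (57.4/-1)·log₁₀(124/75.6) = -12.34 mV
ΔE = -12.34 − (-28.52) = 16.18 mV

16 mV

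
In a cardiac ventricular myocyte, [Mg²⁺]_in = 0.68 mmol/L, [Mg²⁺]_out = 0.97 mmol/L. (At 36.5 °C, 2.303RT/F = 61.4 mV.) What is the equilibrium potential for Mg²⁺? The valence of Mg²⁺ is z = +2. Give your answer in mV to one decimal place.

4.7 mV

E = (61.4/z) · log₁₀([Mg²⁺]_out/[Mg²⁺]_in) with z = +2.
= (61.4/2) · log₁₀(0.97/0.68) = 30.70 · log₁₀(1.426)
= 30.70 · (0.1543) = 4.74 mV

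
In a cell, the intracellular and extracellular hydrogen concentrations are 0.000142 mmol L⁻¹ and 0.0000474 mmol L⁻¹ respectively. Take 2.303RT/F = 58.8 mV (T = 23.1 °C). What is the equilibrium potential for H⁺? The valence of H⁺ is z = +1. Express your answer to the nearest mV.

-28 mV

E = (58.8/z) · log₁₀([H⁺]_out/[H⁺]_in) with z = +1.
= (58.8/1) · log₁₀(0.0000474/0.000142) = 58.80 · log₁₀(0.3338)
= 58.80 · (-0.4765) = -28.02 mV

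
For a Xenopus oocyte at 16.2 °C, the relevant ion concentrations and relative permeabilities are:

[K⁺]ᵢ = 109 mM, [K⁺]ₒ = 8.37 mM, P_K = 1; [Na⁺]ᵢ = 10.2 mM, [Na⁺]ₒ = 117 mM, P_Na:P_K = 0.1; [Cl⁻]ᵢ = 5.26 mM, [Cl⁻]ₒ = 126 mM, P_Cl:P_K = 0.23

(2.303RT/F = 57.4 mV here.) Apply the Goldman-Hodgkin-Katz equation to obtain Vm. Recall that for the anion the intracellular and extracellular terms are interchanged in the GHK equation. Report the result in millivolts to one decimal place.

-46.8 mV

Vm = 57.4 · log₁₀[(Σ P·[cation]ₒ + Σ P·[anion]ᵢ) / (Σ P·[cation]ᵢ + Σ P·[anion]ₒ)]
Numerator = 1×8.37 + 0.1×117 + 0.23×5.26 = 21.28
Denominator = 1×109 + 0.1×10.2 + 0.23×126 = 139
Vm = 57.4 · log₁₀(0.15309) = 57.4 × (-0.8150) = -46.78 mV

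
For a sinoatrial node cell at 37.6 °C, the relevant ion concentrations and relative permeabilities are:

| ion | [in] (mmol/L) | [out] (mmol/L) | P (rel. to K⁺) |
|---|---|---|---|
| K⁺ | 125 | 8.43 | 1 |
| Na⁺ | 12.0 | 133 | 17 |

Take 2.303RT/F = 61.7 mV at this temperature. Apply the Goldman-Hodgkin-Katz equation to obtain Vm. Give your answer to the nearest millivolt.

Vm = 61.7 · log₁₀[(Σ P·[cation]ₒ + Σ P·[anion]ᵢ) / (Σ P·[cation]ᵢ + Σ P·[anion]ₒ)]
Numerator = 1×8.43 + 17×133 = 2269
Denominator = 1×125 + 17×12.0 = 329
Vm = 61.7 · log₁₀(6.898) = 61.7 × (0.8387) = 51.75 mV

52 mV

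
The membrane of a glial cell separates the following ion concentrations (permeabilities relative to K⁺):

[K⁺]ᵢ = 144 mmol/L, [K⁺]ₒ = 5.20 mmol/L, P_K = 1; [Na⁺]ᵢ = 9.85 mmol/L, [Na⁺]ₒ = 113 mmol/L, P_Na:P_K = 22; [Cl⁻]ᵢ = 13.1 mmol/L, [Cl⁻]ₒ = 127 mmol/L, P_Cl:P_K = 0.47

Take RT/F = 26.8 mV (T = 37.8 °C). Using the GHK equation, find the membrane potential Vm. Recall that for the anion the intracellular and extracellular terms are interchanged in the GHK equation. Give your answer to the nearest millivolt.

48 mV

Vm = 26.8 · ln[(Σ P·[cation]ₒ + Σ P·[anion]ᵢ) / (Σ P·[cation]ᵢ + Σ P·[anion]ₒ)]
Numerator = 1×5.20 + 22×113 + 0.47×13.1 = 2497
Denominator = 1×144 + 22×9.85 + 0.47×127 = 420.4
Vm = 26.8 · ln(5.9406) = 26.8 × (1.7818) = 47.75 mV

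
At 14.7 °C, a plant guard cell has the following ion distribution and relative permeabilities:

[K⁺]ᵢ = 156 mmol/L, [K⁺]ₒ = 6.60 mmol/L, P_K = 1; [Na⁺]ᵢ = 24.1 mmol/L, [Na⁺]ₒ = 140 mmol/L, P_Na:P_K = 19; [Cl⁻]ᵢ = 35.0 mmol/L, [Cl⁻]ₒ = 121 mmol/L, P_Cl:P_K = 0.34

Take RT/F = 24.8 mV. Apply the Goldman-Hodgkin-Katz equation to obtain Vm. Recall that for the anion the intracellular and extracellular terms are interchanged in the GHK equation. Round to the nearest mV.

35 mV

Vm = 24.8 · ln[(Σ P·[cation]ₒ + Σ P·[anion]ᵢ) / (Σ P·[cation]ᵢ + Σ P·[anion]ₒ)]
Numerator = 1×6.60 + 19×140 + 0.34×35.0 = 2678
Denominator = 1×156 + 19×24.1 + 0.34×121 = 655
Vm = 24.8 · ln(4.0891) = 24.8 × (1.4083) = 34.93 mV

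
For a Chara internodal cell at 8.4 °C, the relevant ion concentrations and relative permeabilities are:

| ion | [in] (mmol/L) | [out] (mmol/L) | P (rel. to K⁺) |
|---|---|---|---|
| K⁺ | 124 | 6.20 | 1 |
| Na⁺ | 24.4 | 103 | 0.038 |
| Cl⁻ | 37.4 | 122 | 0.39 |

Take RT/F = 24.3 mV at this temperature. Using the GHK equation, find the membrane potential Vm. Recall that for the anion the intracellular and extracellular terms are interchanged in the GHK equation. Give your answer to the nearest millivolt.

Vm = 24.3 · ln[(Σ P·[cation]ₒ + Σ P·[anion]ᵢ) / (Σ P·[cation]ᵢ + Σ P·[anion]ₒ)]
Numerator = 1×6.20 + 0.038×103 + 0.39×37.4 = 24.7
Denominator = 1×124 + 0.038×24.4 + 0.39×122 = 172.5
Vm = 24.3 · ln(0.14318) = 24.3 × (-1.9436) = -47.23 mV

-47 mV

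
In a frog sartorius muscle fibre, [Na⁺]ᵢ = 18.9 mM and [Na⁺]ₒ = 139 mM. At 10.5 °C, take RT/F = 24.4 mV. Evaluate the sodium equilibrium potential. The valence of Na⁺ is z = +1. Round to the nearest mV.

49 mV

E = (24.4/z) · ln([Na⁺]_out/[Na⁺]_in) with z = +1.
= (24.4/1) · ln(139/18.9) = 24.40 · ln(7.354)
= 24.40 · (1.9953) = 48.69 mV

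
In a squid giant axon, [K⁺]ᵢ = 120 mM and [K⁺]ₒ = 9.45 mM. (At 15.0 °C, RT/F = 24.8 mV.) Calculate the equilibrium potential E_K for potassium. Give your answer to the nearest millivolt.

-63 mV

E = (24.8/z) · ln([K⁺]_out/[K⁺]_in) with z = +1.
= (24.8/1) · ln(9.45/120) = 24.80 · ln(0.07875)
= 24.80 · (-2.5415) = -63.03 mV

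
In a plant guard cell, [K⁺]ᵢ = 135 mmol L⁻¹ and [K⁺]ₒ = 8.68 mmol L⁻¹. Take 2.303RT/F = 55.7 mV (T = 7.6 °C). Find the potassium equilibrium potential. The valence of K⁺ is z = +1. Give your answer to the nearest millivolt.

-66 mV

E = (55.7/z) · log₁₀([K⁺]_out/[K⁺]_in) with z = +1.
= (55.7/1) · log₁₀(8.68/135) = 55.70 · log₁₀(0.0643)
= 55.70 · (-1.1918) = -66.38 mV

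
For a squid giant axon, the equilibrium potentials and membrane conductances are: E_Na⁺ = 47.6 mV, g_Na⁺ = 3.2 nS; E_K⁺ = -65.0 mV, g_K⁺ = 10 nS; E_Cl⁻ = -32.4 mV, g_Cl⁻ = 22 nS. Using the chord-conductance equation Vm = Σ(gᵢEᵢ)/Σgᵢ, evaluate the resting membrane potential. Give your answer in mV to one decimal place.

Σ gᵢEᵢ = 3.2·(47.6) + 10·(-65.0) + 22·(-32.4) = -1210.48
Σ gᵢ = 3.2 + 10 + 22 = 35.2
Vm = -1210.48 / 35.2 = -34.39 mV

-34.4 mV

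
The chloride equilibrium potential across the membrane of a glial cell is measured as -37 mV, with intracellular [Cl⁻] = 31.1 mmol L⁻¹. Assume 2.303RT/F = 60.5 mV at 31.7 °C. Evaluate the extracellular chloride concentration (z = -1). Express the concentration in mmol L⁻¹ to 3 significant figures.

127 mmol L⁻¹

Nernst: E = (60.5/-1) · log₁₀([out]/[in]), so log₁₀([out]/[in]) = -37.0 × -1 / 60.5 = 0.6116.
[out]/[in] = 10^(0.6116) = 4.089.
[out] = 4.089 × 31.1 = 127.2 mmol L⁻¹.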